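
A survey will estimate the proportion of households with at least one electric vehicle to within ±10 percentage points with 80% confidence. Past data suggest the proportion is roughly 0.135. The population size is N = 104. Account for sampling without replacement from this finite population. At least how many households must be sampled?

For a proportion with margin E = 0.1 at 80% confidence, z = 1.282.
n = p̂(1−p̂)(z/E)² = 0.135 × 0.865 × (1.282/0.1)² = 19.19 — call this n₀.
Finite-population correction with N = 104: n = n₀ / (1 + (n₀−1)/N) = 19.19 / 1.175 = 16.33
Round up: n = 17.

17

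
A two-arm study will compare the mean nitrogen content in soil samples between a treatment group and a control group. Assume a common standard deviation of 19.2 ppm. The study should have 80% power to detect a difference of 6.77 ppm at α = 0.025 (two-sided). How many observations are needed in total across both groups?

306 total

For two equal groups, n per group = 2·((z_{α/2} + z_β)·σ/δ)².
z_{α/2} = 2.241; z_β = 0.842 (power 80%).
n = 2 × (3.083 × 19.2 / 6.77)² = 2 × 76.45 = 152.90
Round up: n = 153 per group.
Total across both groups: 2 × 153 = 306.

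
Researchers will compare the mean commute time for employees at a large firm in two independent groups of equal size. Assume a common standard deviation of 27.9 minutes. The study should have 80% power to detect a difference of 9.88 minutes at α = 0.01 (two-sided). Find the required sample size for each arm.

For two equal groups, n per group = 2·((z_{α/2} + z_β)·σ/δ)².
z_{α/2} = 2.576; z_β = 0.842 (power 80%).
n = 2 × (3.418 × 27.9 / 9.88)² = 2 × 93.16 = 186.32
Round up: n = 187 per group.

187 per group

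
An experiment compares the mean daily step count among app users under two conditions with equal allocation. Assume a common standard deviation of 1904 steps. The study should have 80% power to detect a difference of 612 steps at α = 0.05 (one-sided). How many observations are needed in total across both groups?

240 total

For two equal groups, n per group = 2·((z_α + z_β)·σ/δ)².
z_α = 1.645; z_β = 0.842 (power 80%).
n = 2 × (2.487 × 1904 / 612)² = 2 × 59.87 = 119.74
Round up: n = 120 per group.
Total across both groups: 2 × 120 = 240.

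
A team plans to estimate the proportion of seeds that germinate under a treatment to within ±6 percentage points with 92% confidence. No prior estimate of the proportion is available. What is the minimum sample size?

213

For a proportion with margin E = 0.06 at 92% confidence, z = 1.751.
With no prior estimate, use p = 0.5, which maximizes p(1−p) at 0.25.
n = 0.25 × (z/E)² = 0.25 × (1.751/0.06)² = 212.92
Round up: n = 213.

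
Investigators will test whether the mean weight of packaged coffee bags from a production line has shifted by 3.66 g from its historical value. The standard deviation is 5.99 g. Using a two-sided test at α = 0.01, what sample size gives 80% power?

For a one-sample z-test, n = ((z_{α/2} + z_β)·σ/δ)².
z_{α/2} = 2.576 (two-sided α = 0.01); z_β = 0.842 (power 80% → β = 0.2).
n = (3.418 × 5.99 / 3.66)² = 31.29
Round up: n = 32.

32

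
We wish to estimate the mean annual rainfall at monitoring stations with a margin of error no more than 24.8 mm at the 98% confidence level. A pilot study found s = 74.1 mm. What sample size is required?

n = 49

For a mean, the margin of error is E = z·σ/√n, so n = (zσ/E)².
At 98% confidence, z = 2.326.
n = (2.326 × 74.1 / 24.8)² = 48.30
Round up: n = 49.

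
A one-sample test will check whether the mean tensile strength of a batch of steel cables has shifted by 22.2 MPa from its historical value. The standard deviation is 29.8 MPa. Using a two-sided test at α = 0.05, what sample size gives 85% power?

For a one-sample z-test, n = ((z_{α/2} + z_β)·σ/δ)².
z_{α/2} = 1.960 (two-sided α = 0.05); z_β = 1.036 (power 85% → β = 0.15).
n = (2.996 × 29.8 / 22.2)² = 16.17
Round up: n = 17.

17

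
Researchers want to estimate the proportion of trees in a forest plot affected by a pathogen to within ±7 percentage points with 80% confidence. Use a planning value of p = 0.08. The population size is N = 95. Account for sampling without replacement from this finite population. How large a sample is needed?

For a proportion with margin E = 0.07 at 80% confidence, z = 1.282.
n = p̂(1−p̂)(z/E)² = 0.08 × 0.92 × (1.282/0.07)² = 24.69 — call this n₀.
Finite-population correction with N = 95: n = n₀ / (1 + (n₀−1)/N) = 24.69 / 1.249 = 19.77
Round up: n = 20.

20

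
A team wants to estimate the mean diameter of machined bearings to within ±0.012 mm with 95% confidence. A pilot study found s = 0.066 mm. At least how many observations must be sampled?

For a mean, the margin of error is E = z·σ/√n, so n = (zσ/E)².
At 95% confidence, z = 1.960.
n = (1.960 × 0.066 / 0.012)² = 116.21
Round up: n = 117.

117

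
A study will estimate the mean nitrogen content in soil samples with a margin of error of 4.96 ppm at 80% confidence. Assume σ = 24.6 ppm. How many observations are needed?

41

For a mean, the margin of error is E = z·σ/√n, so n = (zσ/E)².
At 80% confidence, z = 1.282.
n = (1.282 × 24.6 / 4.96)² = 40.43
Round up: n = 41.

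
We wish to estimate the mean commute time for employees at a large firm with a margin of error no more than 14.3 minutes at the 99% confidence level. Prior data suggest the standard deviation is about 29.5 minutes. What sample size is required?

For a mean, the margin of error is E = z·σ/√n, so n = (zσ/E)².
At 99% confidence, z = 2.576.
n = (2.576 × 29.5 / 14.3)² = 28.24
Round up: n = 29.

n = 29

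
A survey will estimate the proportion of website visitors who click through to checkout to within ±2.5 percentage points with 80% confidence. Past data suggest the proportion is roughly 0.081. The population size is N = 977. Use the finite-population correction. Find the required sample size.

For a proportion with margin E = 0.025 at 80% confidence, z = 1.282.
n = p̂(1−p̂)(z/E)² = 0.081 × 0.919 × (1.282/0.025)² = 195.75 — call this n₀.
Finite-population correction with N = 977: n = n₀ / (1 + (n₀−1)/N) = 195.75 / 1.199 = 163.26
Round up: n = 164.

164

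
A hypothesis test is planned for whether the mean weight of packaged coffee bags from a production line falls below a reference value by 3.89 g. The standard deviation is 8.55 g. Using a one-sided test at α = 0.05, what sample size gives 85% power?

For a one-sample z-test, n = ((z_α + z_β)·σ/δ)².
z_α = 1.645 (one-sided α = 0.05); z_β = 1.036 (power 85% → β = 0.15).
n = (2.681 × 8.55 / 3.89)² = 34.72
Round up: n = 35.

n = 35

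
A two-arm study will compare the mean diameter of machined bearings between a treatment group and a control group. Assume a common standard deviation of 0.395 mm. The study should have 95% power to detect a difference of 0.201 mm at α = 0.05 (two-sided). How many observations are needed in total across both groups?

202 total

For two equal groups, n per group = 2·((z_{α/2} + z_β)·σ/δ)².
z_{α/2} = 1.960; z_β = 1.645 (power 95%).
n = 2 × (3.605 × 0.395 / 0.201)² = 2 × 50.19 = 100.38
Round up: n = 101 per group.
Total across both groups: 2 × 101 = 202.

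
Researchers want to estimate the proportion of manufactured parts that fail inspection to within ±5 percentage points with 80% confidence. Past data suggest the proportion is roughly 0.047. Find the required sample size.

For a proportion with margin E = 0.05 at 80% confidence, z = 1.282.
n = p̂(1−p̂)(z/E)² = 0.047 × 0.953 × (1.282/0.05)² = 29.45
Round up: n = 30.

30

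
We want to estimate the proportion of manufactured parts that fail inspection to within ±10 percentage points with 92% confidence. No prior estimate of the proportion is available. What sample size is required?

n = 77

For a proportion with margin E = 0.1 at 92% confidence, z = 1.751.
With no prior estimate, use p = 0.5, which maximizes p(1−p) at 0.25.
n = 0.25 × (z/E)² = 0.25 × (1.751/0.1)² = 76.65
Round up: n = 77.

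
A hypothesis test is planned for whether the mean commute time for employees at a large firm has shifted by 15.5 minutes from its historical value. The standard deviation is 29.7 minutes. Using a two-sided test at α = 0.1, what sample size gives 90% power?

32

For a one-sample z-test, n = ((z_{α/2} + z_β)·σ/δ)².
z_{α/2} = 1.645 (two-sided α = 0.1); z_β = 1.282 (power 90% → β = 0.1).
n = (2.927 × 29.7 / 15.5)² = 31.46
Round up: n = 32.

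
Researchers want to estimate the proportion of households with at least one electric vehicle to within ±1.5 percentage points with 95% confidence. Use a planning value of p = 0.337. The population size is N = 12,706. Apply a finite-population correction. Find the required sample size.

For a proportion with margin E = 0.015 at 95% confidence, z = 1.960.
n = p̂(1−p̂)(z/E)² = 0.337 × 0.663 × (1.960/0.015)² = 3814.81 — call this n₀.
Finite-population correction with N = 12,706: n = n₀ / (1 + (n₀−1)/N) = 3814.81 / 1.3 = 2934.47
Round up: n = 2935.

n = 2935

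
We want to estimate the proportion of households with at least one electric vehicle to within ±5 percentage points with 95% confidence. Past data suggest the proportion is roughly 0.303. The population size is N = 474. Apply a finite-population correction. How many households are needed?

193

For a proportion with margin E = 0.05 at 95% confidence, z = 1.960.
n = p̂(1−p̂)(z/E)² = 0.303 × 0.697 × (1.960/0.05)² = 324.52 — call this n₀.
Finite-population correction with N = 474: n = n₀ / (1 + (n₀−1)/N) = 324.52 / 1.683 = 192.82
Round up: n = 193.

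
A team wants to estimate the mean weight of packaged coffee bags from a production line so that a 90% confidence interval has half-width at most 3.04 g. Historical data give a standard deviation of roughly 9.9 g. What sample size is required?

For a mean, the margin of error is E = z·σ/√n, so n = (zσ/E)².
At 90% confidence, z = 1.645.
n = (1.645 × 9.9 / 3.04)² = 28.70
Round up: n = 29.

n = 29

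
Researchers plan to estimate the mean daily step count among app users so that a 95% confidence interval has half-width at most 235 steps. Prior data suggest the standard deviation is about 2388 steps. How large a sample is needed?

397

For a mean, the margin of error is E = z·σ/√n, so n = (zσ/E)².
At 95% confidence, z = 1.960.
n = (1.960 × 2388 / 235)² = 396.68
Round up: n = 397.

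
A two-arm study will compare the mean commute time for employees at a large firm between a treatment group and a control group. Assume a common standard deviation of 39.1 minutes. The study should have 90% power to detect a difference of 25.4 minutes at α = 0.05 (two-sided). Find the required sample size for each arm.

For two equal groups, n per group = 2·((z_{α/2} + z_β)·σ/δ)².
z_{α/2} = 1.960; z_β = 1.282 (power 90%).
n = 2 × (3.242 × 39.1 / 25.4)² = 2 × 24.91 = 49.82
Round up: n = 50 per group.

50 per group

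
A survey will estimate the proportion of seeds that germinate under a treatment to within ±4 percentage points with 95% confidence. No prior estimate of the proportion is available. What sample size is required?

For a proportion with margin E = 0.04 at 95% confidence, z = 1.960.
With no prior estimate, use p = 0.5, which maximizes p(1−p) at 0.25.
n = 0.25 × (z/E)² = 0.25 × (1.960/0.04)² = 600.25
Round up: n = 601.

601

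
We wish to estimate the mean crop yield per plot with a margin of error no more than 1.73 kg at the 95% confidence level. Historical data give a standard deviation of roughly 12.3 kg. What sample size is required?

For a mean, the margin of error is E = z·σ/√n, so n = (zσ/E)².
At 95% confidence, z = 1.960.
n = (1.960 × 12.3 / 1.73)² = 194.19
Round up: n = 195.

195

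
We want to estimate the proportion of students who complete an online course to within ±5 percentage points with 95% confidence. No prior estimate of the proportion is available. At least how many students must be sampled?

For a proportion with margin E = 0.05 at 95% confidence, z = 1.960.
With no prior estimate, use p = 0.5, which maximizes p(1−p) at 0.25.
n = 0.25 × (z/E)² = 0.25 × (1.960/0.05)² = 384.16
Round up: n = 385.

385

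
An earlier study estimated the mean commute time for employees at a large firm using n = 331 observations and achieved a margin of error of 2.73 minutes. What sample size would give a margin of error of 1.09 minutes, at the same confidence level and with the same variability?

Margin of error scales as 1/√n, so n₂ = n₁·(E₁/E₂)².
n₂ = 331 × (2.73/1.09)² = 331 × 6.273 = 2076.36
Round up: n₂ = 2077.

2077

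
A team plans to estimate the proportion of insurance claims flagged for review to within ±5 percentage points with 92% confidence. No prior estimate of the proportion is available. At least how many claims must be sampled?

307

For a proportion with margin E = 0.05 at 92% confidence, z = 1.751.
With no prior estimate, use p = 0.5, which maximizes p(1−p) at 0.25.
n = 0.25 × (z/E)² = 0.25 × (1.751/0.05)² = 306.60
Round up: n = 307.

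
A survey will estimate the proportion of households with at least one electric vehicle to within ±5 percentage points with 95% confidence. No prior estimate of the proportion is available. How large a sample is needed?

For a proportion with margin E = 0.05 at 95% confidence, z = 1.960.
With no prior estimate, use p = 0.5, which maximizes p(1−p) at 0.25.
n = 0.25 × (z/E)² = 0.25 × (1.960/0.05)² = 384.16
Round up: n = 385.

n = 385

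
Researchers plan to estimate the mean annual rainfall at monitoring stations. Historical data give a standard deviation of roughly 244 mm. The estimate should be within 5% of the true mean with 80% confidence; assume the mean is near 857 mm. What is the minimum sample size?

For a mean, the margin of error is E = z·σ/√n, so n = (zσ/E)².
At 80% confidence, z = 1.282.
E = 5% of 857 = 42.85 mm.
n = (1.282 × 244 / 42.85)² = 53.29
Round up: n = 54.

n = 54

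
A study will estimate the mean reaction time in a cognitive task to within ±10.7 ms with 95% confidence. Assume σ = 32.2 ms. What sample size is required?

35

For a mean, the margin of error is E = z·σ/√n, so n = (zσ/E)².
At 95% confidence, z = 1.960.
n = (1.960 × 32.2 / 10.7)² = 34.79
Round up: n = 35.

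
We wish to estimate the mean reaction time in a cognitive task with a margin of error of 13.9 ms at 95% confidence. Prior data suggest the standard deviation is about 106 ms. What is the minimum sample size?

For a mean, the margin of error is E = z·σ/√n, so n = (zσ/E)².
At 95% confidence, z = 1.960.
n = (1.960 × 106 / 13.9)² = 223.41
Round up: n = 224.

224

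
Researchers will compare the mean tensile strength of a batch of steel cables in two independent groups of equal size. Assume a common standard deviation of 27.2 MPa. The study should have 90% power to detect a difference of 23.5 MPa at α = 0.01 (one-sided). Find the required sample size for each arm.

For two equal groups, n per group = 2·((z_α + z_β)·σ/δ)².
z_α = 2.326; z_β = 1.282 (power 90%).
n = 2 × (3.608 × 27.2 / 23.5)² = 2 × 17.44 = 34.88
Round up: n = 35 per group.

35 per group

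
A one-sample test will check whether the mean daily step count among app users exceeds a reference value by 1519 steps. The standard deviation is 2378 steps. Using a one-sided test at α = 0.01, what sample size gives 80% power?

For a one-sample z-test, n = ((z_α + z_β)·σ/δ)².
z_α = 2.326 (one-sided α = 0.01); z_β = 0.842 (power 80% → β = 0.2).
n = (3.168 × 2378 / 1519)² = 24.60
Round up: n = 25.

25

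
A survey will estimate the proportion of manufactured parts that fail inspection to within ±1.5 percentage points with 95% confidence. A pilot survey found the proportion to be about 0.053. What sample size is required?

857

For a proportion with margin E = 0.015 at 95% confidence, z = 1.960.
n = p̂(1−p̂)(z/E)² = 0.053 × 0.947 × (1.960/0.015)² = 856.95
Round up: n = 857.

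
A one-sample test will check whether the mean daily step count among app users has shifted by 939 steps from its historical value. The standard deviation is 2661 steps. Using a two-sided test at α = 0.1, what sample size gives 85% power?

For a one-sample z-test, n = ((z_{α/2} + z_β)·σ/δ)².
z_{α/2} = 1.645 (two-sided α = 0.1); z_β = 1.036 (power 85% → β = 0.15).
n = (2.681 × 2661 / 939)² = 57.72
Round up: n = 58.

n = 58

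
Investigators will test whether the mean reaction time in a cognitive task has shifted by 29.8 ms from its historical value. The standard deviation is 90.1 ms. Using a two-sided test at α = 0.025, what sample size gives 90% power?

n = 114

For a one-sample z-test, n = ((z_{α/2} + z_β)·σ/δ)².
z_{α/2} = 2.241 (two-sided α = 0.025); z_β = 1.282 (power 90% → β = 0.1).
n = (3.523 × 90.1 / 29.8)² = 113.46
Round up: n = 114.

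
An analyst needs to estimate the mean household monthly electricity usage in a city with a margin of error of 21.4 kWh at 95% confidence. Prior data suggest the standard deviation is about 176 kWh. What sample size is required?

n = 260

For a mean, the margin of error is E = z·σ/√n, so n = (zσ/E)².
At 95% confidence, z = 1.960.
n = (1.960 × 176 / 21.4)² = 259.84
Round up: n = 260.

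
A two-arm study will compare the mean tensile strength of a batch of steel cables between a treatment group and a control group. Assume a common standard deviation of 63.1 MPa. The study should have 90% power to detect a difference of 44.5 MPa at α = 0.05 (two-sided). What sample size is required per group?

For two equal groups, n per group = 2·((z_{α/2} + z_β)·σ/δ)².
z_{α/2} = 1.960; z_β = 1.282 (power 90%).
n = 2 × (3.242 × 63.1 / 44.5)² = 2 × 21.13 = 42.26
Round up: n = 43 per group.

43 per group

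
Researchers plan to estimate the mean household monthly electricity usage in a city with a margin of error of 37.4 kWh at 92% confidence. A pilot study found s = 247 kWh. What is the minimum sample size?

For a mean, the margin of error is E = z·σ/√n, so n = (zσ/E)².
At 92% confidence, z = 1.751.
n = (1.751 × 247 / 37.4)² = 133.73
Round up: n = 134.

134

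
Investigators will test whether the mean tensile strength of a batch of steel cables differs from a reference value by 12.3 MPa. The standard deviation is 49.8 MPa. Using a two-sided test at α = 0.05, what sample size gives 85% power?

148

For a one-sample z-test, n = ((z_{α/2} + z_β)·σ/δ)².
z_{α/2} = 1.960 (two-sided α = 0.05); z_β = 1.036 (power 85% → β = 0.15).
n = (2.996 × 49.8 / 12.3)² = 147.14
Round up: n = 148.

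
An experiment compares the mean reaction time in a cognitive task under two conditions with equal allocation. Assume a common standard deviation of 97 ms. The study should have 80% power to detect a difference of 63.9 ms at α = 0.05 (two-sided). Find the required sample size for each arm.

37 per group

For two equal groups, n per group = 2·((z_{α/2} + z_β)·σ/δ)².
z_{α/2} = 1.960; z_β = 0.842 (power 80%).
n = 2 × (2.802 × 97 / 63.9)² = 2 × 18.09 = 36.18
Round up: n = 37 per group.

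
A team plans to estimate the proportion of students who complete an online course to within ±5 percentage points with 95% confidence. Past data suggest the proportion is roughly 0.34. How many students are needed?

For a proportion with margin E = 0.05 at 95% confidence, z = 1.960.
n = p̂(1−p̂)(z/E)² = 0.34 × 0.66 × (1.960/0.05)² = 344.82
Round up: n = 345.

345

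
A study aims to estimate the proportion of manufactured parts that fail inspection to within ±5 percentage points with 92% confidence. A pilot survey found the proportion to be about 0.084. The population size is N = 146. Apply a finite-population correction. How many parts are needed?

58

For a proportion with margin E = 0.05 at 92% confidence, z = 1.751.
n = p̂(1−p̂)(z/E)² = 0.084 × 0.916 × (1.751/0.05)² = 94.36 — call this n₀.
Finite-population correction with N = 146: n = n₀ / (1 + (n₀−1)/N) = 94.36 / 1.639 = 57.57
Round up: n = 58.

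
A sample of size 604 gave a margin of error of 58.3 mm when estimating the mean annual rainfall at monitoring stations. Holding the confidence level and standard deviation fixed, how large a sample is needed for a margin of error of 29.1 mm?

Margin of error scales as 1/√n, so n₂ = n₁·(E₁/E₂)².
n₂ = 604 × (58.3/29.1)² = 604 × 4.014 = 2424.46
Round up: n₂ = 2425.

2425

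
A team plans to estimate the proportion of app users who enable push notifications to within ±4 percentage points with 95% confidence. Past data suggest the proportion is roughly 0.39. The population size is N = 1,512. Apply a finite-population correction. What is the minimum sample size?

415

For a proportion with margin E = 0.04 at 95% confidence, z = 1.960.
n = p̂(1−p̂)(z/E)² = 0.39 × 0.61 × (1.960/0.04)² = 571.20 — call this n₀.
Finite-population correction with N = 1,512: n = n₀ / (1 + (n₀−1)/N) = 571.20 / 1.377 = 414.81
Round up: n = 415.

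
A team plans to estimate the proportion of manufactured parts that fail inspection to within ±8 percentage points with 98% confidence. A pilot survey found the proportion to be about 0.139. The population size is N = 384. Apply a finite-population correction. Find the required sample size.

For a proportion with margin E = 0.08 at 98% confidence, z = 2.326.
n = p̂(1−p̂)(z/E)² = 0.139 × 0.861 × (2.326/0.08)² = 101.17 — call this n₀.
Finite-population correction with N = 384: n = n₀ / (1 + (n₀−1)/N) = 101.17 / 1.261 = 80.23
Round up: n = 81.

81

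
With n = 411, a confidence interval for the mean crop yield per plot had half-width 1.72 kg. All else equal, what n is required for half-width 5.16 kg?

46

Margin of error scales as 1/√n, so n₂ = n₁·(E₁/E₂)².
n₂ = 411 × (1.72/5.16)² = 411 × 0.1111 = 45.66
Round up: n₂ = 46.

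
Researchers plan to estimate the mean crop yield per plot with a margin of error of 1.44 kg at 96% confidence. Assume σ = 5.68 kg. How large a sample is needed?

For a mean, the margin of error is E = z·σ/√n, so n = (zσ/E)².
At 96% confidence, z = 2.054.
n = (2.054 × 5.68 / 1.44)² = 65.64
Round up: n = 66.

66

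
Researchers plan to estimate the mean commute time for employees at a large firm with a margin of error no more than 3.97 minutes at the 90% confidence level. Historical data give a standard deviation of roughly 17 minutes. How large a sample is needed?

For a mean, the margin of error is E = z·σ/√n, so n = (zσ/E)².
At 90% confidence, z = 1.645.
n = (1.645 × 17 / 3.97)² = 49.62
Round up: n = 50.

50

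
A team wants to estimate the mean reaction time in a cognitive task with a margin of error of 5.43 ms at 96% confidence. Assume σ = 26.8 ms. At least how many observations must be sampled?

For a mean, the margin of error is E = z·σ/√n, so n = (zσ/E)².
At 96% confidence, z = 2.054.
n = (2.054 × 26.8 / 5.43)² = 102.77
Round up: n = 103.

n = 103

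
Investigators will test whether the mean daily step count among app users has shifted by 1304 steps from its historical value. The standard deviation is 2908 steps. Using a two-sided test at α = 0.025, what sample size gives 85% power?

For a one-sample z-test, n = ((z_{α/2} + z_β)·σ/δ)².
z_{α/2} = 2.241 (two-sided α = 0.025); z_β = 1.036 (power 85% → β = 0.15).
n = (3.277 × 2908 / 1304)² = 53.41
Round up: n = 54.

54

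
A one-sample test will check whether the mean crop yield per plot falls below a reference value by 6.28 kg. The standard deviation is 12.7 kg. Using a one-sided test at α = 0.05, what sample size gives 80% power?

For a one-sample z-test, n = ((z_α + z_β)·σ/δ)².
z_α = 1.645 (one-sided α = 0.05); z_β = 0.842 (power 80% → β = 0.2).
n = (2.487 × 12.7 / 6.28)² = 25.30
Round up: n = 26.

26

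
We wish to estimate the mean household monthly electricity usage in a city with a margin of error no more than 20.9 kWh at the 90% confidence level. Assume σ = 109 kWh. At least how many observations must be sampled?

For a mean, the margin of error is E = z·σ/√n, so n = (zσ/E)².
At 90% confidence, z = 1.645.
n = (1.645 × 109 / 20.9)² = 73.60
Round up: n = 74.

74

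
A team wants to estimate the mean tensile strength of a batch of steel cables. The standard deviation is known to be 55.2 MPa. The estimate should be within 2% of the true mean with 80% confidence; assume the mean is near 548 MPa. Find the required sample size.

For a mean, the margin of error is E = z·σ/√n, so n = (zσ/E)².
At 80% confidence, z = 1.282.
E = 2% of 548 = 10.96 MPa.
n = (1.282 × 55.2 / 10.96)² = 41.69
Round up: n = 42.

42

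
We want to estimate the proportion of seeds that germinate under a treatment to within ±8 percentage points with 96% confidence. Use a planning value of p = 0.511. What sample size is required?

For a proportion with margin E = 0.08 at 96% confidence, z = 2.054.
n = p̂(1−p̂)(z/E)² = 0.511 × 0.489 × (2.054/0.08)² = 164.72
Round up: n = 165.

165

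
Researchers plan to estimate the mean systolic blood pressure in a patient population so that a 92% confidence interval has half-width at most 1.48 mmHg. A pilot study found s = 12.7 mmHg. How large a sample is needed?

226

For a mean, the margin of error is E = z·σ/√n, so n = (zσ/E)².
At 92% confidence, z = 1.751.
n = (1.751 × 12.7 / 1.48)² = 225.76
Round up: n = 226.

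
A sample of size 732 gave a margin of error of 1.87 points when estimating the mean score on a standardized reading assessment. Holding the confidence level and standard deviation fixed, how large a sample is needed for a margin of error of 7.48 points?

46

Margin of error scales as 1/√n, so n₂ = n₁·(E₁/E₂)².
n₂ = 732 × (1.87/7.48)² = 732 × 0.0625 = 45.75
Round up: n₂ = 46.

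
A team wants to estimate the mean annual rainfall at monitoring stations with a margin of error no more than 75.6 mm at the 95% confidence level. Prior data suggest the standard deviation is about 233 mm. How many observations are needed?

For a mean, the margin of error is E = z·σ/√n, so n = (zσ/E)².
At 95% confidence, z = 1.960.
n = (1.960 × 233 / 75.6)² = 36.49
Round up: n = 37.

n = 37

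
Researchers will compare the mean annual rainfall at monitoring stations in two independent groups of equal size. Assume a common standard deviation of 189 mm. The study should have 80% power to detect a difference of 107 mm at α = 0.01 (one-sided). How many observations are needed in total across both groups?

For two equal groups, n per group = 2·((z_α + z_β)·σ/δ)².
z_α = 2.326; z_β = 0.842 (power 80%).
n = 2 × (3.168 × 189 / 107)² = 2 × 31.31 = 62.62
Round up: n = 63 per group.
Total across both groups: 2 × 63 = 126.

126 total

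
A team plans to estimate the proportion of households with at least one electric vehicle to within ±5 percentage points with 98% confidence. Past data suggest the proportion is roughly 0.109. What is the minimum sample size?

For a proportion with margin E = 0.05 at 98% confidence, z = 2.326.
n = p̂(1−p̂)(z/E)² = 0.109 × 0.891 × (2.326/0.05)² = 210.18
Round up: n = 211.

n = 211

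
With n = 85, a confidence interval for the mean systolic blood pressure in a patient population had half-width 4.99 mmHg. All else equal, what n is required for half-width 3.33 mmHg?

191

Margin of error scales as 1/√n, so n₂ = n₁·(E₁/E₂)².
n₂ = 85 × (4.99/3.33)² = 85 × 2.245 = 190.83
Round up: n₂ = 191.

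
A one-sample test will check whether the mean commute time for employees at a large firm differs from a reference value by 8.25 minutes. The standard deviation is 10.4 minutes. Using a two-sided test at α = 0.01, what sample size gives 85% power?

For a one-sample z-test, n = ((z_{α/2} + z_β)·σ/δ)².
z_{α/2} = 2.576 (two-sided α = 0.01); z_β = 1.036 (power 85% → β = 0.15).
n = (3.612 × 10.4 / 8.25)² = 20.73
Round up: n = 21.

21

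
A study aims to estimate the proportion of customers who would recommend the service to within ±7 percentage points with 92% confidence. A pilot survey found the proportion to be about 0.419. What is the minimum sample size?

153

For a proportion with margin E = 0.07 at 92% confidence, z = 1.751.
n = p̂(1−p̂)(z/E)² = 0.419 × 0.581 × (1.751/0.07)² = 152.32
Round up: n = 153.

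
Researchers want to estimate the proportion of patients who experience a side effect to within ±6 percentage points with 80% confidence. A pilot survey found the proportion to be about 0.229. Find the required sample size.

For a proportion with margin E = 0.06 at 80% confidence, z = 1.282.
n = p̂(1−p̂)(z/E)² = 0.229 × 0.771 × (1.282/0.06)² = 80.61
Round up: n = 81.

81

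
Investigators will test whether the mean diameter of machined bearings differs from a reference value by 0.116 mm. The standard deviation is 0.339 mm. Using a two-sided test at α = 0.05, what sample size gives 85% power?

n = 77

For a one-sample z-test, n = ((z_{α/2} + z_β)·σ/δ)².
z_{α/2} = 1.960 (two-sided α = 0.05); z_β = 1.036 (power 85% → β = 0.15).
n = (2.996 × 0.339 / 0.116)² = 76.66
Round up: n = 77.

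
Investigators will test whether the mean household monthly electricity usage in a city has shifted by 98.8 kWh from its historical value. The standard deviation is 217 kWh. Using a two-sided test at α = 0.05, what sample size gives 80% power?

n = 38

For a one-sample z-test, n = ((z_{α/2} + z_β)·σ/δ)².
z_{α/2} = 1.960 (two-sided α = 0.05); z_β = 0.842 (power 80% → β = 0.2).
n = (2.802 × 217 / 98.8)² = 37.87
Round up: n = 38.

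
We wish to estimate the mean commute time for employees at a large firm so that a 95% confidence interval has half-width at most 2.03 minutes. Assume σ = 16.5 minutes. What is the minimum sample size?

For a mean, the margin of error is E = z·σ/√n, so n = (zσ/E)².
At 95% confidence, z = 1.960.
n = (1.960 × 16.5 / 2.03)² = 253.80
Round up: n = 254.

254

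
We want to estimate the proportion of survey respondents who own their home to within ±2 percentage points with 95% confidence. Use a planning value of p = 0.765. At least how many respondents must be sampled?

For a proportion with margin E = 0.02 at 95% confidence, z = 1.960.
n = p̂(1−p̂)(z/E)² = 0.765 × 0.235 × (1.960/0.02)² = 1726.56
Round up: n = 1727.

n = 1727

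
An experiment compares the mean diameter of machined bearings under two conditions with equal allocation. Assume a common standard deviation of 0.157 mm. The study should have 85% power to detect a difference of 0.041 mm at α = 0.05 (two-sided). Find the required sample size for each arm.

For two equal groups, n per group = 2·((z_{α/2} + z_β)·σ/δ)².
z_{α/2} = 1.960; z_β = 1.036 (power 85%).
n = 2 × (2.996 × 0.157 / 0.041)² = 2 × 131.62 = 263.24
Round up: n = 264 per group.

264 per group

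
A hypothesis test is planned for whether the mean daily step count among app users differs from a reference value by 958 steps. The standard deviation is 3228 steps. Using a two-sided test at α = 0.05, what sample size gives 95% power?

For a one-sample z-test, n = ((z_{α/2} + z_β)·σ/δ)².
z_{α/2} = 1.960 (two-sided α = 0.05); z_β = 1.645 (power 95% → β = 0.05).
n = (3.605 × 3228 / 958)² = 147.55
Round up: n = 148.

n = 148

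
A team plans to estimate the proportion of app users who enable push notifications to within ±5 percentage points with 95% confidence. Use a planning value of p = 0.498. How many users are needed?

385

For a proportion with margin E = 0.05 at 95% confidence, z = 1.960.
n = p̂(1−p̂)(z/E)² = 0.498 × 0.502 × (1.960/0.05)² = 384.15
Round up: n = 385.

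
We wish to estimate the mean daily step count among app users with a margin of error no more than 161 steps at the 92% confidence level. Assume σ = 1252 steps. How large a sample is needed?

186

For a mean, the margin of error is E = z·σ/√n, so n = (zσ/E)².
At 92% confidence, z = 1.751.
n = (1.751 × 1252 / 161)² = 185.41
Round up: n = 186.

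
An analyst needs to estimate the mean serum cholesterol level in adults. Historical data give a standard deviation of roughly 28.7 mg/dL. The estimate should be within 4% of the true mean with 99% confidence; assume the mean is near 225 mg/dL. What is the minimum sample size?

For a mean, the margin of error is E = z·σ/√n, so n = (zσ/E)².
At 99% confidence, z = 2.576.
E = 4% of 225 = 9 mg/dL.
n = (2.576 × 28.7 / 9)² = 67.48
Round up: n = 68.

n = 68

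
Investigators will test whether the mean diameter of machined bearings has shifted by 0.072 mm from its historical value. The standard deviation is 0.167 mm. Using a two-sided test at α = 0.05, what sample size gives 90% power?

57

For a one-sample z-test, n = ((z_{α/2} + z_β)·σ/δ)².
z_{α/2} = 1.960 (two-sided α = 0.05); z_β = 1.282 (power 90% → β = 0.1).
n = (3.242 × 0.167 / 0.072)² = 56.54
Round up: n = 57.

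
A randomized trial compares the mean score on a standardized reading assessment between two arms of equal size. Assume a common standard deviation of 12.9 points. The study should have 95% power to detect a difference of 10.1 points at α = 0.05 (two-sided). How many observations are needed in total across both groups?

86 total

For two equal groups, n per group = 2·((z_{α/2} + z_β)·σ/δ)².
z_{α/2} = 1.960; z_β = 1.645 (power 95%).
n = 2 × (3.605 × 12.9 / 10.1)² = 2 × 21.20 = 42.40
Round up: n = 43 per group.
Total across both groups: 2 × 43 = 86.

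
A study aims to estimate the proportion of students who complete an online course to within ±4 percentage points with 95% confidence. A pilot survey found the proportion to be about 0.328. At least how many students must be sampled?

For a proportion with margin E = 0.04 at 95% confidence, z = 1.960.
n = p̂(1−p̂)(z/E)² = 0.328 × 0.672 × (1.960/0.04)² = 529.22
Round up: n = 530.

530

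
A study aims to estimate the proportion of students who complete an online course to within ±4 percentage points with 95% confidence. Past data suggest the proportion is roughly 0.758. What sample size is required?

For a proportion with margin E = 0.04 at 95% confidence, z = 1.960.
n = p̂(1−p̂)(z/E)² = 0.758 × 0.242 × (1.960/0.04)² = 440.43
Round up: n = 441.

441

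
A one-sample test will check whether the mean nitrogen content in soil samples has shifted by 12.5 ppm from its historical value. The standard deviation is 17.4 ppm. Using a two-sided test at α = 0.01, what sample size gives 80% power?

For a one-sample z-test, n = ((z_{α/2} + z_β)·σ/δ)².
z_{α/2} = 2.576 (two-sided α = 0.01); z_β = 0.842 (power 80% → β = 0.2).
n = (3.418 × 17.4 / 12.5)² = 22.64
Round up: n = 23.

23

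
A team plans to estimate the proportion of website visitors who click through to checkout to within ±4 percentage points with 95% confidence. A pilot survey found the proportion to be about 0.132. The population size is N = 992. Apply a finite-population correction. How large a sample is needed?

For a proportion with margin E = 0.04 at 95% confidence, z = 1.960.
n = p̂(1−p̂)(z/E)² = 0.132 × 0.868 × (1.960/0.04)² = 275.10 — call this n₀.
Finite-population correction with N = 992: n = n₀ / (1 + (n₀−1)/N) = 275.10 / 1.276 = 215.60
Round up: n = 216.

216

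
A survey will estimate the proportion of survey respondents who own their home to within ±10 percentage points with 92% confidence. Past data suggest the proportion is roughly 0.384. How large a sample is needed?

73

For a proportion with margin E = 0.1 at 92% confidence, z = 1.751.
n = p̂(1−p̂)(z/E)² = 0.384 × 0.616 × (1.751/0.1)² = 72.52
Round up: n = 73.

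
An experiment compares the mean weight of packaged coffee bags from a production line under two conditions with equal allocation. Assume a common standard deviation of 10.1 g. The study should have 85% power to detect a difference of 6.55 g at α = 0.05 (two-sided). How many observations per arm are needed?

For two equal groups, n per group = 2·((z_{α/2} + z_β)·σ/δ)².
z_{α/2} = 1.960; z_β = 1.036 (power 85%).
n = 2 × (2.996 × 10.1 / 6.55)² = 2 × 21.34 = 42.68
Round up: n = 43 per group.

43 per group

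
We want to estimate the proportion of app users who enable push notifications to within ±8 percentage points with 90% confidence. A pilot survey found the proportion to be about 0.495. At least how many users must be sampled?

106

For a proportion with margin E = 0.08 at 90% confidence, z = 1.645.
n = p̂(1−p̂)(z/E)² = 0.495 × 0.505 × (1.645/0.08)² = 105.69
Round up: n = 106.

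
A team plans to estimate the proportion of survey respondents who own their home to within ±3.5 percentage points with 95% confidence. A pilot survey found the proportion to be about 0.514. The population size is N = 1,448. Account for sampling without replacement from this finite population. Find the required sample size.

For a proportion with margin E = 0.035 at 95% confidence, z = 1.960.
n = p̂(1−p̂)(z/E)² = 0.514 × 0.486 × (1.960/0.035)² = 783.39 — call this n₀.
Finite-population correction with N = 1,448: n = n₀ / (1 + (n₀−1)/N) = 783.39 / 1.54 = 508.69
Round up: n = 509.

509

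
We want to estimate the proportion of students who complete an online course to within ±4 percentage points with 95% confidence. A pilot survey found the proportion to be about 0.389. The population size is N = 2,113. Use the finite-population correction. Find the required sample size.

450

For a proportion with margin E = 0.04 at 95% confidence, z = 1.960.
n = p̂(1−p̂)(z/E)² = 0.389 × 0.611 × (1.960/0.04)² = 570.67 — call this n₀.
Finite-population correction with N = 2,113: n = n₀ / (1 + (n₀−1)/N) = 570.67 / 1.27 = 449.35
Round up: n = 450.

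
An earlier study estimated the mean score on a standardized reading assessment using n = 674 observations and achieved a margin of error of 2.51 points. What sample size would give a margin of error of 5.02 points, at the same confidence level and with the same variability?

n = 169

Margin of error scales as 1/√n, so n₂ = n₁·(E₁/E₂)².
n₂ = 674 × (2.51/5.02)² = 674 × 0.25 = 168.50
Round up: n₂ = 169.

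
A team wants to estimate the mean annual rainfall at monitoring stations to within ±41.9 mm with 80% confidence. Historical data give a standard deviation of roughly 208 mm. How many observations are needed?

For a mean, the margin of error is E = z·σ/√n, so n = (zσ/E)².
At 80% confidence, z = 1.282.
n = (1.282 × 208 / 41.9)² = 40.50
Round up: n = 41.

41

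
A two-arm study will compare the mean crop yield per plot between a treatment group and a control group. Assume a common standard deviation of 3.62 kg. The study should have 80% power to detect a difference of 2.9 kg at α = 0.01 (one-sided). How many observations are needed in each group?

32 per group

For two equal groups, n per group = 2·((z_α + z_β)·σ/δ)².
z_α = 2.326; z_β = 0.842 (power 80%).
n = 2 × (3.168 × 3.62 / 2.9)² = 2 × 15.64 = 31.28
Round up: n = 32 per group.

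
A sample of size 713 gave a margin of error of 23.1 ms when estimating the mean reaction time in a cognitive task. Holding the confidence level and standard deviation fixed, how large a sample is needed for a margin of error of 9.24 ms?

4457

Margin of error scales as 1/√n, so n₂ = n₁·(E₁/E₂)².
n₂ = 713 × (23.1/9.24)² = 713 × 6.25 = 4456.25
Round up: n₂ = 4457.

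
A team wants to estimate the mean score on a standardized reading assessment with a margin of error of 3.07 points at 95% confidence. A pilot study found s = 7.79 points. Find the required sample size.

For a mean, the margin of error is E = z·σ/√n, so n = (zσ/E)².
At 95% confidence, z = 1.960.
n = (1.960 × 7.79 / 3.07)² = 24.73
Round up: n = 25.

25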